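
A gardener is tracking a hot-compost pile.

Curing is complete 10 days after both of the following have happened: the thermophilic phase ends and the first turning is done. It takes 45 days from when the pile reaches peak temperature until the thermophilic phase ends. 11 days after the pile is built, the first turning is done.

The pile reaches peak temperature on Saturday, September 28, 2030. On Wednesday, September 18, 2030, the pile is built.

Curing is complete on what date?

Friday, November 22, 2030

The pile reaches peak temperature: Sep 28, 2030.
The thermophilic phase ends: Sep 28, 2030 + 45 days = Nov 12, 2030.
The pile is built: Sep 18, 2030.
The first turning is done: Sep 18, 2030 + 11 days = Sep 29, 2030.
Both prerequisites met — the thermophilic phase ends (Nov 12, 2030), the first turning is done (Sep 29, 2030); the later is Nov 12, 2030.
Curing is complete: Nov 12, 2030 + 10 days = Nov 22, 2030.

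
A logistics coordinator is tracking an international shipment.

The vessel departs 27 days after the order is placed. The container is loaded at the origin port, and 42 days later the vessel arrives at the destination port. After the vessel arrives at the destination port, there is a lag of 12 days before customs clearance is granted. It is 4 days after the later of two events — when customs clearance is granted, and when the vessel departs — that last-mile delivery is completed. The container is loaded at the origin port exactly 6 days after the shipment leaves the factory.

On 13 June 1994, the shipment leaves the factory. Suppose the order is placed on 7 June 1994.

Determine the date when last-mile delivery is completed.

16 August 1994

The shipment leaves the factory: Jun 13, 1994.
The container is loaded at the origin port: Jun 13, 1994 + 6 days = Jun 19, 1994.
The vessel arrives at the destination port: Jun 19, 1994 + 42 days = Jul 31, 1994.
Customs clearance is granted: Jul 31, 1994 + 12 days = Aug 12, 1994.
The order is placed: Jun 7, 1994.
The vessel departs: Jun 7, 1994 + 27 days = Jul 4, 1994.
Both prerequisites met — customs clearance is granted (Aug 12, 1994), the vessel departs (Jul 4, 1994); the later is Aug 12, 1994.
Last-mile delivery is completed: Aug 12, 1994 + 4 days = Aug 16, 1994.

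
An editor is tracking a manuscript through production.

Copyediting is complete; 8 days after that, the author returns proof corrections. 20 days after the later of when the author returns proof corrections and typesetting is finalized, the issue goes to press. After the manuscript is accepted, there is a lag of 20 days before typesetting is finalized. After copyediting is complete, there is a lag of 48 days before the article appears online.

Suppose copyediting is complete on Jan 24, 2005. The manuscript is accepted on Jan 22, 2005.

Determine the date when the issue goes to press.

Copyediting is complete: Jan 24, 2005.
The author returns proof corrections: Jan 24, 2005 + 8 days = Feb 1, 2005.
The manuscript is accepted: Jan 22, 2005.
Typesetting is finalized: Jan 22, 2005 + 20 days = Feb 11, 2005.
Both prerequisites met — the author returns proof corrections (Feb 1, 2005), typesetting is finalized (Feb 11, 2005); the later is Feb 11, 2005.
The issue goes to press: Feb 11, 2005 + 20 days = Mar 3, 2005.

Mar 3, 2005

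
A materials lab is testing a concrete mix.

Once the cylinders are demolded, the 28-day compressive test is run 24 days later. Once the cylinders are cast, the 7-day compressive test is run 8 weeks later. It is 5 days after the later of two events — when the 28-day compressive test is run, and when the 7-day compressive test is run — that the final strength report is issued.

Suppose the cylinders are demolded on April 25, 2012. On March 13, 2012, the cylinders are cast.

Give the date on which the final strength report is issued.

The cylinders are demolded: Apr 25, 2012.
The 28-day compressive test is run: Apr 25, 2012 + 24 days = May 19, 2012.
The cylinders are cast: Mar 13, 2012.
The 7-day compressive test is run: Mar 13, 2012 + 8 weeks = May 8, 2012.
Both prerequisites met — the 28-day compressive test is run (May 19, 2012), the 7-day compressive test is run (May 8, 2012); the later is May 19, 2012.
The final strength report is issued: May 19, 2012 + 5 days = May 24, 2012.

May 24, 2012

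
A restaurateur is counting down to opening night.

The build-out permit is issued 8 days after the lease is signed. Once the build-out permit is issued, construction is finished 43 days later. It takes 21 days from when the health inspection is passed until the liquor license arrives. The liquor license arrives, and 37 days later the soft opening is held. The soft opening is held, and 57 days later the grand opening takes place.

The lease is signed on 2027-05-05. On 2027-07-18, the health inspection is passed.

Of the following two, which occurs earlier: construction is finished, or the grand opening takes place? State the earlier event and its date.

Construction is finished — 2027-06-25

The lease is signed: May 5, 2027.
The build-out permit is issued: May 5, 2027 + 8 days = May 13, 2027.
Construction is finished: May 13, 2027 + 43 days = Jun 25, 2027.
The health inspection is passed: Jul 18, 2027.
The liquor license arrives: Jul 18, 2027 + 21 days = Aug 8, 2027.
The soft opening is held: Aug 8, 2027 + 37 days = Sep 14, 2027.
The grand opening takes place: Sep 14, 2027 + 57 days = Nov 10, 2027.
Comparing: construction is finished on Jun 25, 2027 vs the grand opening takes place on Nov 10, 2027. Earlier: construction is finished.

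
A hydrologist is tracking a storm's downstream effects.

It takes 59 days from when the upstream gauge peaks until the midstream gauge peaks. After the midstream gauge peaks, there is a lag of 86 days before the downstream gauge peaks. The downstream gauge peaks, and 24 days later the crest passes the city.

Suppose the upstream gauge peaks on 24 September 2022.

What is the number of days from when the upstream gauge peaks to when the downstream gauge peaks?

Causal path: the upstream gauge peaks → the midstream gauge peaks → the downstream gauge peaks.
Total delay along the path: 59 + 86 = 145 days.

145 days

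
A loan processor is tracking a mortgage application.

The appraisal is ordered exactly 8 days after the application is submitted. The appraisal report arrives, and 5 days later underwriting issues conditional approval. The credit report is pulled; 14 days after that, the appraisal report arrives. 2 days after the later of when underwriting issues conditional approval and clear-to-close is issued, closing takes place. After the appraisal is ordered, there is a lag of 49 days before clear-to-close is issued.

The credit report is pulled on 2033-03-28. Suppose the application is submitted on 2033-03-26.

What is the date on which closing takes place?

2033-05-24

The credit report is pulled: Mar 28, 2033.
The appraisal report arrives: Mar 28, 2033 + 14 days = Apr 11, 2033.
Underwriting issues conditional approval: Apr 11, 2033 + 5 days = Apr 16, 2033.
The application is submitted: Mar 26, 2033.
The appraisal is ordered: Mar 26, 2033 + 8 days = Apr 3, 2033.
Clear-to-close is issued: Apr 3, 2033 + 49 days = May 22, 2033.
Both prerequisites met — underwriting issues conditional approval (Apr 16, 2033), clear-to-close is issued (May 22, 2033); the later is May 22, 2033.
Closing takes place: May 22, 2033 + 2 days = May 24, 2033.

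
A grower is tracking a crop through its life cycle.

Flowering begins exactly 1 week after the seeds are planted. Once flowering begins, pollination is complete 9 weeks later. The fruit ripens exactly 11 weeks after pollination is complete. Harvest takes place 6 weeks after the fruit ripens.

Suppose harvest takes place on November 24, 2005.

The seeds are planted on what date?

Harvest takes place: Nov 24, 2005.
The fruit ripens: Nov 24, 2005 − 6 weeks = Oct 13, 2005.
Pollination is complete: Oct 13, 2005 − 11 weeks = Jul 28, 2005.
Flowering begins: Jul 28, 2005 − 9 weeks = May 26, 2005.
The seeds are planted: May 26, 2005 − 1 week = May 19, 2005.

May 19, 2005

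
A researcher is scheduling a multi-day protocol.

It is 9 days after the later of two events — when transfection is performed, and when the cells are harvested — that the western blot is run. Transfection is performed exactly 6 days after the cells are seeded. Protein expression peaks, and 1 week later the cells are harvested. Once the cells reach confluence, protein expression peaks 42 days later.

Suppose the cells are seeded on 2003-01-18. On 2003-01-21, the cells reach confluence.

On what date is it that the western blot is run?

The cells are seeded: Jan 18, 2003.
Transfection is performed: Jan 18, 2003 + 6 days = Jan 24, 2003.
The cells reach confluence: Jan 21, 2003.
Protein expression peaks: Jan 21, 2003 + 42 days = Mar 4, 2003.
The cells are harvested: Mar 4, 2003 + 1 week = Mar 11, 2003.
Both prerequisites met — transfection is performed (Jan 24, 2003), the cells are harvested (Mar 11, 2003); the later is Mar 11, 2003.
The western blot is run: Mar 11, 2003 + 9 days = Mar 20, 2003.

2003-03-20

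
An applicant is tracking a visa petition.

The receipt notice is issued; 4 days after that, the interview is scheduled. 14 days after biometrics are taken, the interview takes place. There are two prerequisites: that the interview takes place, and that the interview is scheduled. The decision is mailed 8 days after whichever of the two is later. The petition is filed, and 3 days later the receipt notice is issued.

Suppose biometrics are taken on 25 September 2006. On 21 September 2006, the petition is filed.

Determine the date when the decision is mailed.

Biometrics are taken: Sep 25, 2006.
The interview takes place: Sep 25, 2006 + 14 days = Oct 9, 2006.
The petition is filed: Sep 21, 2006.
The receipt notice is issued: Sep 21, 2006 + 3 days = Sep 24, 2006.
The interview is scheduled: Sep 24, 2006 + 4 days = Sep 28, 2006.
Both prerequisites met — the interview takes place (Oct 9, 2006), the interview is scheduled (Sep 28, 2006); the later is Oct 9, 2006.
The decision is mailed: Oct 9, 2006 + 8 days = Oct 17, 2006.

17 October 2006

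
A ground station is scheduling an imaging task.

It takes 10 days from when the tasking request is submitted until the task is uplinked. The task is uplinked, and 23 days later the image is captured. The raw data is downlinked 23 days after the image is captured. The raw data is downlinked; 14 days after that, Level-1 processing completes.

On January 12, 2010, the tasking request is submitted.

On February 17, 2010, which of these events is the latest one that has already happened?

The image is captured

The tasking request is submitted: Jan 12, 2010.
The task is uplinked: Jan 12, 2010 + 10 days = Jan 22, 2010.
The image is captured: Jan 22, 2010 + 23 days = Feb 14, 2010.
The raw data is downlinked: Feb 14, 2010 + 23 days = Mar 9, 2010.
Level-1 processing completes: Mar 9, 2010 + 14 days = Mar 23, 2010.
Feb 17, 2010 falls between when the image is captured (Feb 14, 2010) and when the raw data is downlinked (Mar 9, 2010).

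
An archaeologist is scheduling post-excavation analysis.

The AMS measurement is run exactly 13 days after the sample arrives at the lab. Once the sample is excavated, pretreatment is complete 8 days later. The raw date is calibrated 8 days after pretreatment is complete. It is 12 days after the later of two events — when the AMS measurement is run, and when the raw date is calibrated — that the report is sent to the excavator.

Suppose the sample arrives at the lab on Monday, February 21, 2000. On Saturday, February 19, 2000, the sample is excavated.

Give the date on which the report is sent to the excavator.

Saturday, March 18, 2000

The sample arrives at the lab: Feb 21, 2000.
The AMS measurement is run: Feb 21, 2000 + 13 days = Mar 5, 2000.
The sample is excavated: Feb 19, 2000.
Pretreatment is complete: Feb 19, 2000 + 8 days = Feb 27, 2000.
The raw date is calibrated: Feb 27, 2000 + 8 days = Mar 6, 2000.
Both prerequisites met — the AMS measurement is run (Mar 5, 2000), the raw date is calibrated (Mar 6, 2000); the later is Mar 6, 2000.
The report is sent to the excavator: Mar 6, 2000 + 12 days = Mar 18, 2000.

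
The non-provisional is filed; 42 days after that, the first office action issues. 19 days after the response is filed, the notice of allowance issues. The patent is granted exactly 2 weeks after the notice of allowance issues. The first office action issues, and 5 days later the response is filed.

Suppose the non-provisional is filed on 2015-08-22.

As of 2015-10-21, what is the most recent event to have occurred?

The response is filed

The non-provisional is filed: Aug 22, 2015.
The first office action issues: Aug 22, 2015 + 42 days = Oct 3, 2015.
The response is filed: Oct 3, 2015 + 5 days = Oct 8, 2015.
The notice of allowance issues: Oct 8, 2015 + 19 days = Oct 27, 2015.
The patent is granted: Oct 27, 2015 + 2 weeks = Nov 10, 2015.
Oct 21, 2015 falls between when the response is filed (Oct 8, 2015) and when the notice of allowance issues (Oct 27, 2015).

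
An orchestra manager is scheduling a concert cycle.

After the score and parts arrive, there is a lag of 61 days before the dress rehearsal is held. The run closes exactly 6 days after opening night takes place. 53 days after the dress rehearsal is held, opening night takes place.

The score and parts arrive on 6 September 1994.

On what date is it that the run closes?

4 January 1995

The score and parts arrive: Sep 6, 1994.
The dress rehearsal is held: Sep 6, 1994 + 61 days = Nov 6, 1994.
Opening night takes place: Nov 6, 1994 + 53 days = Dec 29, 1994.
The run closes: Dec 29, 1994 + 6 days = Jan 4, 1995.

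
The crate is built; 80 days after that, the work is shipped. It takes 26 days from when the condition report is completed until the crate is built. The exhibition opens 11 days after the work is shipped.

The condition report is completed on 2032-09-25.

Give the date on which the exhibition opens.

The condition report is completed: Sep 25, 2032.
The crate is built: Sep 25, 2032 + 26 days = Oct 21, 2032.
The work is shipped: Oct 21, 2032 + 80 days = Jan 9, 2033.
The exhibition opens: Jan 9, 2033 + 11 days = Jan 20, 2033.

2033-01-20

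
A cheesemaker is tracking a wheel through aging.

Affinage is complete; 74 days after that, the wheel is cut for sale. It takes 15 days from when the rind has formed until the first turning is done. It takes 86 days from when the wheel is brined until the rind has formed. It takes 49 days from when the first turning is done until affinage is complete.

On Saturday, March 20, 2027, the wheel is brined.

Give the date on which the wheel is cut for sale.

The wheel is brined: Mar 20, 2027.
The rind has formed: Mar 20, 2027 + 86 days = Jun 14, 2027.
The first turning is done: Jun 14, 2027 + 15 days = Jun 29, 2027.
Affinage is complete: Jun 29, 2027 + 49 days = Aug 17, 2027.
The wheel is cut for sale: Aug 17, 2027 + 74 days = Oct 30, 2027.

Saturday, October 30, 2027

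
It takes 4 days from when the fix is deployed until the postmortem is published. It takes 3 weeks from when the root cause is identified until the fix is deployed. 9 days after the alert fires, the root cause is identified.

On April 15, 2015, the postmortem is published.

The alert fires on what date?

The postmortem is published: Apr 15, 2015.
The fix is deployed: Apr 15, 2015 − 4 days = Apr 11, 2015.
The root cause is identified: Apr 11, 2015 − 3 weeks = Mar 21, 2015.
The alert fires: Mar 21, 2015 − 9 days = Mar 12, 2015.

March 12, 2015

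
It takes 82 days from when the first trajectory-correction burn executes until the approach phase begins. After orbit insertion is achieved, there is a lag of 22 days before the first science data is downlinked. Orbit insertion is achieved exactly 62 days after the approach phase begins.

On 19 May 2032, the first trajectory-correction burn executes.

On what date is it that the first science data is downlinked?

The first trajectory-correction burn executes: May 19, 2032.
The approach phase begins: May 19, 2032 + 82 days = Aug 9, 2032.
Orbit insertion is achieved: Aug 9, 2032 + 62 days = Oct 10, 2032.
The first science data is downlinked: Oct 10, 2032 + 22 days = Nov 1, 2032.

1 November 2032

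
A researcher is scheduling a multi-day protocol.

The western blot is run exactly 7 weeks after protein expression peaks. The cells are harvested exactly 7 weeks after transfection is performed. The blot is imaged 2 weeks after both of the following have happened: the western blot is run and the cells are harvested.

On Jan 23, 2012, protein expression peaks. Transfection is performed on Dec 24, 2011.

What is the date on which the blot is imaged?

Mar 26, 2012

Protein expression peaks: Jan 23, 2012.
The western blot is run: Jan 23, 2012 + 7 weeks = Mar 12, 2012.
Transfection is performed: Dec 24, 2011.
The cells are harvested: Dec 24, 2011 + 7 weeks = Feb 11, 2012.
Both prerequisites met — the western blot is run (Mar 12, 2012), the cells are harvested (Feb 11, 2012); the later is Mar 12, 2012.
The blot is imaged: Mar 12, 2012 + 2 weeks = Mar 26, 2012.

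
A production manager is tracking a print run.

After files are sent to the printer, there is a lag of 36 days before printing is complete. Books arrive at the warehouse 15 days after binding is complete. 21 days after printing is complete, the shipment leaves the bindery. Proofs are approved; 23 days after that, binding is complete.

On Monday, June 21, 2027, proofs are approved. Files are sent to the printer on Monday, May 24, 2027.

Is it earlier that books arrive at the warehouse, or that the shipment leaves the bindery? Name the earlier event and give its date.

Proofs are approved: Jun 21, 2027.
Binding is complete: Jun 21, 2027 + 23 days = Jul 14, 2027.
Books arrive at the warehouse: Jul 14, 2027 + 15 days = Jul 29, 2027.
Files are sent to the printer: May 24, 2027.
Printing is complete: May 24, 2027 + 36 days = Jun 29, 2027.
The shipment leaves the bindery: Jun 29, 2027 + 21 days = Jul 20, 2027.
Comparing: books arrive at the warehouse on Jul 29, 2027 vs the shipment leaves the bindery on Jul 20, 2027. Earlier: the shipment leaves the bindery.

The shipment leaves the bindery — Tuesday, July 20, 2027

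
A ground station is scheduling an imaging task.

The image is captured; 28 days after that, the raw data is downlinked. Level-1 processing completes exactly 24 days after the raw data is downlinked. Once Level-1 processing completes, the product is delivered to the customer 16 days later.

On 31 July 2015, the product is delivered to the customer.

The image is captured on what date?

The product is delivered to the customer: Jul 31, 2015.
Level-1 processing completes: Jul 31, 2015 − 16 days = Jul 15, 2015.
The raw data is downlinked: Jul 15, 2015 − 24 days = Jun 21, 2015.
The image is captured: Jun 21, 2015 − 28 days = May 24, 2015.

24 May 2015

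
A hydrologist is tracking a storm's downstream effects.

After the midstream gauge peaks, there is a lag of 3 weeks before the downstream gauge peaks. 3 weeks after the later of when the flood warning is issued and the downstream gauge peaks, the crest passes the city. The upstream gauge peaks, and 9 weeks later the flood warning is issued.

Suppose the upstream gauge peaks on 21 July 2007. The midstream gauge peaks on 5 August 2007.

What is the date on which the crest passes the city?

13 October 2007

The upstream gauge peaks: Jul 21, 2007.
The flood warning is issued: Jul 21, 2007 + 9 weeks = Sep 22, 2007.
The midstream gauge peaks: Aug 5, 2007.
The downstream gauge peaks: Aug 5, 2007 + 3 weeks = Aug 26, 2007.
Both prerequisites met — the flood warning is issued (Sep 22, 2007), the downstream gauge peaks (Aug 26, 2007); the later is Sep 22, 2007.
The crest passes the city: Sep 22, 2007 + 3 weeks = Oct 13, 2007.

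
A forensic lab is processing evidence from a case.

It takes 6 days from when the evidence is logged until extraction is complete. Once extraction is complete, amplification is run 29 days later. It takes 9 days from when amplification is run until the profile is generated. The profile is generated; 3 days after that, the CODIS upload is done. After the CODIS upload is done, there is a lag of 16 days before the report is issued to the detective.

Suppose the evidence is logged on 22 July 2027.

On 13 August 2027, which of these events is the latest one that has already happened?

The evidence is logged: Jul 22, 2027.
Extraction is complete: Jul 22, 2027 + 6 days = Jul 28, 2027.
Amplification is run: Jul 28, 2027 + 29 days = Aug 26, 2027.
The profile is generated: Aug 26, 2027 + 9 days = Sep 4, 2027.
The CODIS upload is done: Sep 4, 2027 + 3 days = Sep 7, 2027.
The report is issued to the detective: Sep 7, 2027 + 16 days = Sep 23, 2027.
Aug 13, 2027 falls between when extraction is complete (Jul 28, 2027) and when amplification is run (Aug 26, 2027).

Extraction is complete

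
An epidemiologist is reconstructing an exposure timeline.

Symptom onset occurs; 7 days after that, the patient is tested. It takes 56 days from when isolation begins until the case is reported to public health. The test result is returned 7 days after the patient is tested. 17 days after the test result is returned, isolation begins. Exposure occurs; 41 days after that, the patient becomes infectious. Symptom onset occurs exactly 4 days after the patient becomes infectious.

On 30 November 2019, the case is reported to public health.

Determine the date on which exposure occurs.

21 July 2019

The case is reported to public health: Nov 30, 2019.
Isolation begins: Nov 30, 2019 − 56 days = Oct 5, 2019.
The test result is returned: Oct 5, 2019 − 17 days = Sep 18, 2019.
The patient is tested: Sep 18, 2019 − 7 days = Sep 11, 2019.
Symptom onset occurs: Sep 11, 2019 − 7 days = Sep 4, 2019.
The patient becomes infectious: Sep 4, 2019 − 4 days = Aug 31, 2019.
Exposure occurs: Aug 31, 2019 − 41 days = Jul 21, 2019.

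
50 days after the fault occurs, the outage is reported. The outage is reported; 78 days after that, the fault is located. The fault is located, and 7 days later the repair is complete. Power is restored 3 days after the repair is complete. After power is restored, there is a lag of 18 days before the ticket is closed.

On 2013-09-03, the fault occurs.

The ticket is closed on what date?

2014-02-06

The fault occurs: Sep 3, 2013.
The outage is reported: Sep 3, 2013 + 50 days = Oct 23, 2013.
The fault is located: Oct 23, 2013 + 78 days = Jan 9, 2014.
The repair is complete: Jan 9, 2014 + 7 days = Jan 16, 2014.
Power is restored: Jan 16, 2014 + 3 days = Jan 19, 2014.
The ticket is closed: Jan 19, 2014 + 18 days = Feb 6, 2014.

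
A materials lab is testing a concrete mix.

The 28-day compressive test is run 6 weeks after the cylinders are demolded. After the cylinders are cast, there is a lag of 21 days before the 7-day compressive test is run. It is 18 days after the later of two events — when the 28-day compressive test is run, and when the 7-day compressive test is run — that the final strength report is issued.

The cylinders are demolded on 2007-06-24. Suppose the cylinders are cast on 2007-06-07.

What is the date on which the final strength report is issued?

The cylinders are demolded: Jun 24, 2007.
The 28-day compressive test is run: Jun 24, 2007 + 6 weeks = Aug 5, 2007.
The cylinders are cast: Jun 7, 2007.
The 7-day compressive test is run: Jun 7, 2007 + 21 days = Jun 28, 2007.
Both prerequisites met — the 28-day compressive test is run (Aug 5, 2007), the 7-day compressive test is run (Jun 28, 2007); the later is Aug 5, 2007.
The final strength report is issued: Aug 5, 2007 + 18 days = Aug 23, 2007.

2007-08-23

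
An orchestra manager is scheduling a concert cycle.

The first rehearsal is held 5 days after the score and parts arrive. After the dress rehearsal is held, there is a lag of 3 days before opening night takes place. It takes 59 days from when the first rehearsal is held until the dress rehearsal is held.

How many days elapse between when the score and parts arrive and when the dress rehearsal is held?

64 days

Causal path: the score and parts arrive → the first rehearsal is held → the dress rehearsal is held.
Total delay along the path: 5 + 59 = 64 days.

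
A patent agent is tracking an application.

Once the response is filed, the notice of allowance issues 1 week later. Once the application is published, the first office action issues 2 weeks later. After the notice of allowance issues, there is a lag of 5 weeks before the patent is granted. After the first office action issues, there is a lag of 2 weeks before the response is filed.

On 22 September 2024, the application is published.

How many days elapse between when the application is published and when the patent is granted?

Causal path: the application is published → the first office action issues → the response is filed → the notice of allowance issues → the patent is granted.
Total delay along the path: 2 + 2 + 1 + 5 weeks = 10 weeks = 70 days.

70 days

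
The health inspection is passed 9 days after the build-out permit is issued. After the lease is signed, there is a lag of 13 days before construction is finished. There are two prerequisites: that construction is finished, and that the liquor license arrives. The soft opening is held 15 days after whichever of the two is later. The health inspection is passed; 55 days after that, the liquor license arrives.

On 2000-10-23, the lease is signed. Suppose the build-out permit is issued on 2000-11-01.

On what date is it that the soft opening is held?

The lease is signed: Oct 23, 2000.
Construction is finished: Oct 23, 2000 + 13 days = Nov 5, 2000.
The build-out permit is issued: Nov 1, 2000.
The health inspection is passed: Nov 1, 2000 + 9 days = Nov 10, 2000.
The liquor license arrives: Nov 10, 2000 + 55 days = Jan 4, 2001.
Both prerequisites met — construction is finished (Nov 5, 2000), the liquor license arrives (Jan 4, 2001); the later is Jan 4, 2001.
The soft opening is held: Jan 4, 2001 + 15 days = Jan 19, 2001.

2001-01-19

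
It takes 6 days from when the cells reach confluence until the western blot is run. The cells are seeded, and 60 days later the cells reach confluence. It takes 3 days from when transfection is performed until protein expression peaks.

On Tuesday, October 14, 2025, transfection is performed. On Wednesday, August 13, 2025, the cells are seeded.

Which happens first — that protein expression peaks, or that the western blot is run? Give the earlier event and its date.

Transfection is performed: Oct 14, 2025.
Protein expression peaks: Oct 14, 2025 + 3 days = Oct 17, 2025.
The cells are seeded: Aug 13, 2025.
The cells reach confluence: Aug 13, 2025 + 60 days = Oct 12, 2025.
The western blot is run: Oct 12, 2025 + 6 days = Oct 18, 2025.
Comparing: protein expression peaks on Oct 17, 2025 vs the western blot is run on Oct 18, 2025. Earlier: protein expression peaks.

Protein expression peaks — Friday, October 17, 2025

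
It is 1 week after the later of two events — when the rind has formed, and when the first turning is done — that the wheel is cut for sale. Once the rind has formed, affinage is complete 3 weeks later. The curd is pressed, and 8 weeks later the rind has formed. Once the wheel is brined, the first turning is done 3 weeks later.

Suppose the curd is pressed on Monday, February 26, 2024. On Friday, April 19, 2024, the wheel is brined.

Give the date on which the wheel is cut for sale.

The curd is pressed: Feb 26, 2024.
The rind has formed: Feb 26, 2024 + 8 weeks = Apr 22, 2024.
The wheel is brined: Apr 19, 2024.
The first turning is done: Apr 19, 2024 + 3 weeks = May 10, 2024.
Both prerequisites met — the rind has formed (Apr 22, 2024), the first turning is done (May 10, 2024); the later is May 10, 2024.
The wheel is cut for sale: May 10, 2024 + 1 week = May 17, 2024.

Friday, May 17, 2024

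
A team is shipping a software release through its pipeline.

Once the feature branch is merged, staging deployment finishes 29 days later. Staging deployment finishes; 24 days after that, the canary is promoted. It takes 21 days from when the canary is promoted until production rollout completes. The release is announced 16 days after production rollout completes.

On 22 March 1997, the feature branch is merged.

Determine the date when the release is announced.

The feature branch is merged: Mar 22, 1997.
Staging deployment finishes: Mar 22, 1997 + 29 days = Apr 20, 1997.
The canary is promoted: Apr 20, 1997 + 24 days = May 14, 1997.
Production rollout completes: May 14, 1997 + 21 days = Jun 4, 1997.
The release is announced: Jun 4, 1997 + 16 days = Jun 20, 1997.

20 June 1997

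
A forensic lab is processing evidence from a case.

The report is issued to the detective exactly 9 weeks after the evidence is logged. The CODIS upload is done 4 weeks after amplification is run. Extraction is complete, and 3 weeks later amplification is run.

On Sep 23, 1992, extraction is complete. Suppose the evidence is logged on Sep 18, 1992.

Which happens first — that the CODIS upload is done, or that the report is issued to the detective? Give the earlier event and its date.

Extraction is complete: Sep 23, 1992.
Amplification is run: Sep 23, 1992 + 3 weeks = Oct 14, 1992.
The CODIS upload is done: Oct 14, 1992 + 4 weeks = Nov 11, 1992.
The evidence is logged: Sep 18, 1992.
The report is issued to the detective: Sep 18, 1992 + 9 weeks = Nov 20, 1992.
Comparing: the CODIS upload is done on Nov 11, 1992 vs the report is issued to the detective on Nov 20, 1992. Earlier: the CODIS upload is done.

The CODIS upload is done — Nov 11, 1992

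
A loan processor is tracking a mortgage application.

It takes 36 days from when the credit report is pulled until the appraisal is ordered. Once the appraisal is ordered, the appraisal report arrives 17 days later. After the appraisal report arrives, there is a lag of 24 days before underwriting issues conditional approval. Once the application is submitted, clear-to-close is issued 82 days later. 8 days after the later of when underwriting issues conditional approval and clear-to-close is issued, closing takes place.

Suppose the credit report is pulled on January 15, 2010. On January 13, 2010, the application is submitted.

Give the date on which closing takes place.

The credit report is pulled: Jan 15, 2010.
The appraisal is ordered: Jan 15, 2010 + 36 days = Feb 20, 2010.
The appraisal report arrives: Feb 20, 2010 + 17 days = Mar 9, 2010.
Underwriting issues conditional approval: Mar 9, 2010 + 24 days = Apr 2, 2010.
The application is submitted: Jan 13, 2010.
Clear-to-close is issued: Jan 13, 2010 + 82 days = Apr 5, 2010.
Both prerequisites met — underwriting issues conditional approval (Apr 2, 2010), clear-to-close is issued (Apr 5, 2010); the later is Apr 5, 2010.
Closing takes place: Apr 5, 2010 + 8 days = Apr 13, 2010.

April 13, 2010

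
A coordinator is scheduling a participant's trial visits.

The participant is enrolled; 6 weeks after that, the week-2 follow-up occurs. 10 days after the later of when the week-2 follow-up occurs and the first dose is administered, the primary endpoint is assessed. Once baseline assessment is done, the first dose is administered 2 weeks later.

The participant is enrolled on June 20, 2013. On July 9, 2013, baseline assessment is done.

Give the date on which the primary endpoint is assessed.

The participant is enrolled: Jun 20, 2013.
The week-2 follow-up occurs: Jun 20, 2013 + 6 weeks = Aug 1, 2013.
Baseline assessment is done: Jul 9, 2013.
The first dose is administered: Jul 9, 2013 + 2 weeks = Jul 23, 2013.
Both prerequisites met — the week-2 follow-up occurs (Aug 1, 2013), the first dose is administered (Jul 23, 2013); the later is Aug 1, 2013.
The primary endpoint is assessed: Aug 1, 2013 + 10 days = Aug 11, 2013.

August 11, 2013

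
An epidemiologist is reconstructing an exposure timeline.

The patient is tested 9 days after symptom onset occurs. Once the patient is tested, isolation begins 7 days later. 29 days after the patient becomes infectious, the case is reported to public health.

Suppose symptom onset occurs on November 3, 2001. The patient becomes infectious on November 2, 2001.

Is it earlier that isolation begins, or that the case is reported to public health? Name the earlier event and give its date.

Isolation begins — November 19, 2001

Symptom onset occurs: Nov 3, 2001.
The patient is tested: Nov 3, 2001 + 9 days = Nov 12, 2001.
Isolation begins: Nov 12, 2001 + 7 days = Nov 19, 2001.
The patient becomes infectious: Nov 2, 2001.
The case is reported to public health: Nov 2, 2001 + 29 days = Dec 1, 2001.
Comparing: isolation begins on Nov 19, 2001 vs the case is reported to public health on Dec 1, 2001. Earlier: isolation begins.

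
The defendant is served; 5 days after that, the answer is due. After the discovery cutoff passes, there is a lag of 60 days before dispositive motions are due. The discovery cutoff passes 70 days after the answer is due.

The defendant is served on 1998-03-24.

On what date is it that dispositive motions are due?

The defendant is served: Mar 24, 1998.
The answer is due: Mar 24, 1998 + 5 days = Mar 29, 1998.
The discovery cutoff passes: Mar 29, 1998 + 70 days = Jun 7, 1998.
Dispositive motions are due: Jun 7, 1998 + 60 days = Aug 6, 1998.

1998-08-06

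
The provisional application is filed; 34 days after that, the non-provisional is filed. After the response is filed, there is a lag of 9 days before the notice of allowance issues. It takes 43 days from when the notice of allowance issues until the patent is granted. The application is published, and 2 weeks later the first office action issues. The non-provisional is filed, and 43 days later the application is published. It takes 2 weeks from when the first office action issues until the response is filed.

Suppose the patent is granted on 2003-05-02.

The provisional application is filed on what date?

2002-11-26

The patent is granted: May 2, 2003.
The notice of allowance issues: May 2, 2003 − 43 days = Mar 20, 2003.
The response is filed: Mar 20, 2003 − 9 days = Mar 11, 2003.
The first office action issues: Mar 11, 2003 − 2 weeks = Feb 25, 2003.
The application is published: Feb 25, 2003 − 2 weeks = Feb 11, 2003.
The non-provisional is filed: Feb 11, 2003 − 43 days = Dec 30, 2002.
The provisional application is filed: Dec 30, 2002 − 34 days = Nov 26, 2002.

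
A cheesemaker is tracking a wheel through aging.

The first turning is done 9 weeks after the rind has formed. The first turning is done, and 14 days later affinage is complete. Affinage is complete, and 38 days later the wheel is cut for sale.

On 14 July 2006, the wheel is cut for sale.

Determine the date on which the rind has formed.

The wheel is cut for sale: Jul 14, 2006.
Affinage is complete: Jul 14, 2006 − 38 days = Jun 6, 2006.
The first turning is done: Jun 6, 2006 − 14 days = May 23, 2006.
The rind has formed: May 23, 2006 − 9 weeks = Mar 21, 2006.

21 March 2006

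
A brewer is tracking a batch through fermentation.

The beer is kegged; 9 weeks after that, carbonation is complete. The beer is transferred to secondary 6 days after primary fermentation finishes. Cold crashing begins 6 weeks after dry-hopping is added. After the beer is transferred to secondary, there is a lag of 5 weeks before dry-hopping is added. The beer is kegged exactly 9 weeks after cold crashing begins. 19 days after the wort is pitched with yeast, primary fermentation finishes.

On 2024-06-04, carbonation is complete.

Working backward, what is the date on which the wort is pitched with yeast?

2023-10-20

Carbonation is complete: Jun 4, 2024.
The beer is kegged: Jun 4, 2024 − 9 weeks = Apr 2, 2024.
Cold crashing begins: Apr 2, 2024 − 9 weeks = Jan 30, 2024.
Dry-hopping is added: Jan 30, 2024 − 6 weeks = Dec 19, 2023.
The beer is transferred to secondary: Dec 19, 2023 − 5 weeks = Nov 14, 2023.
Primary fermentation finishes: Nov 14, 2023 − 6 days = Nov 8, 2023.
The wort is pitched with yeast: Nov 8, 2023 − 19 days = Oct 20, 2023.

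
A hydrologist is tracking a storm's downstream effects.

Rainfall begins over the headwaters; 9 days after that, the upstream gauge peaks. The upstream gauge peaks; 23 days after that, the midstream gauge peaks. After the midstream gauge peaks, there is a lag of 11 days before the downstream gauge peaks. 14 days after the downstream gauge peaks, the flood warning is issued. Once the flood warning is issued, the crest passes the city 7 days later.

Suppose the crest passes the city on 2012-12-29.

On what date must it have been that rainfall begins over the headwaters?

2012-10-26

The crest passes the city: Dec 29, 2012.
The flood warning is issued: Dec 29, 2012 − 7 days = Dec 22, 2012.
The downstream gauge peaks: Dec 22, 2012 − 14 days = Dec 8, 2012.
The midstream gauge peaks: Dec 8, 2012 − 11 days = Nov 27, 2012.
The upstream gauge peaks: Nov 27, 2012 − 23 days = Nov 4, 2012.
Rainfall begins over the headwaters: Nov 4, 2012 − 9 days = Oct 26, 2012.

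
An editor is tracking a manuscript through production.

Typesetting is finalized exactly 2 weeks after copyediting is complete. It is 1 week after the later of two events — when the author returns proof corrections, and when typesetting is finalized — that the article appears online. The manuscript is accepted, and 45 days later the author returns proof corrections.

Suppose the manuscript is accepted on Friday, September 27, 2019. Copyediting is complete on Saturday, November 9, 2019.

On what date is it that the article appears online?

Saturday, November 30, 2019

The manuscript is accepted: Sep 27, 2019.
The author returns proof corrections: Sep 27, 2019 + 45 days = Nov 11, 2019.
Copyediting is complete: Nov 9, 2019.
Typesetting is finalized: Nov 9, 2019 + 2 weeks = Nov 23, 2019.
Both prerequisites met — the author returns proof corrections (Nov 11, 2019), typesetting is finalized (Nov 23, 2019); the later is Nov 23, 2019.
The article appears online: Nov 23, 2019 + 1 week = Nov 30, 2019.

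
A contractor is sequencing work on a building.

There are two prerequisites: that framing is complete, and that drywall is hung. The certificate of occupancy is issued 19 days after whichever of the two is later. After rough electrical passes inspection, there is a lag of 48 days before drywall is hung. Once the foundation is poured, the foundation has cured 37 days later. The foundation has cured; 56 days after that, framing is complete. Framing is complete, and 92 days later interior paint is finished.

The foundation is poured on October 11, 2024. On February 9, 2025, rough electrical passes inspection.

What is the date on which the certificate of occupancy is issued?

April 17, 2025

The foundation is poured: Oct 11, 2024.
The foundation has cured: Oct 11, 2024 + 37 days = Nov 17, 2024.
Framing is complete: Nov 17, 2024 + 56 days = Jan 12, 2025.
Rough electrical passes inspection: Feb 9, 2025.
Drywall is hung: Feb 9, 2025 + 48 days = Mar 29, 2025.
Both prerequisites met — framing is complete (Jan 12, 2025), drywall is hung (Mar 29, 2025); the later is Mar 29, 2025.
The certificate of occupancy is issued: Mar 29, 2025 + 19 days = Apr 17, 2025.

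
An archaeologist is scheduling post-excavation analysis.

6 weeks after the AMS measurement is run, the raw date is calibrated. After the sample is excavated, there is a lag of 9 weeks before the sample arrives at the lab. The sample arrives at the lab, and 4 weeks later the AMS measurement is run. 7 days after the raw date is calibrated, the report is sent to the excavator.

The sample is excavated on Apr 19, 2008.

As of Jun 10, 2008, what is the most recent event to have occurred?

The sample is excavated: Apr 19, 2008.
The sample arrives at the lab: Apr 19, 2008 + 9 weeks = Jun 21, 2008.
The AMS measurement is run: Jun 21, 2008 + 4 weeks = Jul 19, 2008.
The raw date is calibrated: Jul 19, 2008 + 6 weeks = Aug 30, 2008.
The report is sent to the excavator: Aug 30, 2008 + 7 days = Sep 6, 2008.
Jun 10, 2008 falls between when the sample is excavated (Apr 19, 2008) and when the sample arrives at the lab (Jun 21, 2008).

The sample is excavated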